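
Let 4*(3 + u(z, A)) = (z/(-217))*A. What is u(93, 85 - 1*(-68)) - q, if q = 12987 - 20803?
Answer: 218305/28 ≈ 7796.6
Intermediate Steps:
q = -7816
u(z, A) = -3 - A*z/868 (u(z, A) = -3 + ((z/(-217))*A)/4 = -3 + ((z*(-1/217))*A)/4 = -3 + ((-z/217)*A)/4 = -3 + (-A*z/217)/4 = -3 - A*z/868)
u(93, 85 - 1*(-68)) - q = (-3 - 1/868*(85 - 1*(-68))*93) - 1*(-7816) = (-3 - 1/868*(85 + 68)*93) + 7816 = (-3 - 1/868*153*93) + 7816 = (-3 - 459/28) + 7816 = -543/28 + 7816 = 218305/28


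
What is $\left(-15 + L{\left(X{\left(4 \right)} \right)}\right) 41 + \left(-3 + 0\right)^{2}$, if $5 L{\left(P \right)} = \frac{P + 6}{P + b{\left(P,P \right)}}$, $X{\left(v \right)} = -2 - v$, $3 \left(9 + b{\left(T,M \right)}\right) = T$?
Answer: $-606$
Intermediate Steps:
$b{\left(T,M \right)} = -9 + \frac{T}{3}$
$L{\left(P \right)} = \frac{6 + P}{5 \left(-9 + \frac{4 P}{3}\right)}$ ($L{\left(P \right)} = \frac{\left(P + 6\right) \frac{1}{P + \left(-9 + \frac{P}{3}\right)}}{5} = \frac{\left(6 + P\right) \frac{1}{-9 + \frac{4 P}{3}}}{5} = \frac{\frac{1}{-9 + \frac{4 P}{3}} \left(6 + P\right)}{5} = \frac{6 + P}{5 \left(-9 + \frac{4 P}{3}\right)}$)
$\left(-15 + L{\left(X{\left(4 \right)} \right)}\right) 41 + \left(-3 + 0\right)^{2} = \left(-15 + \frac{3 \left(6 - 6\right)}{5 \left(-27 + 4 \left(-2 - 4\right)\right)}\right) 41 + \left(-3 + 0\right)^{2} = \left(-15 + \frac{3 \left(6 - 6\right)}{5 \left(-27 + 4 \left(-2 - 4\right)\right)}\right) 41 + \left(-3\right)^{2} = \left(-15 + \frac{3 \left(6 - 6\right)}{5 \left(-27 + 4 \left(-6\right)\right)}\right) 41 + 9 = \left(-15 + \frac{3}{5} \frac{1}{-27 - 24} \cdot 0\right) 41 + 9 = \left(-15 + \frac{3}{5} \frac{1}{-51} \cdot 0\right) 41 + 9 = \left(-15 + \frac{3}{5} \left(- \frac{1}{51}\right) 0\right) 41 + 9 = \left(-15 + 0\right) 41 + 9 = \left(-15\right) 41 + 9 = -615 + 9 = -606$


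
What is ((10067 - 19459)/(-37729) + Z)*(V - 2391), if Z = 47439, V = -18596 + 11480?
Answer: -17015965366461/37729 ≈ -4.5100e+8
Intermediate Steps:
V = -7116
((10067 - 19459)/(-37729) + Z)*(V - 2391) = ((10067 - 19459)/(-37729) + 47439)*(-7116 - 2391) = (-9392*(-1/37729) + 47439)*(-9507) = (9392/37729 + 47439)*(-9507) = (1789835423/37729)*(-9507) = -17015965366461/37729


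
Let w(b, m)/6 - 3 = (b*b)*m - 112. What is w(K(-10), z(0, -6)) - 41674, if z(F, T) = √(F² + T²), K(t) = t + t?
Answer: -27928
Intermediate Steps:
K(t) = 2*t
w(b, m) = -654 + 6*m*b² (w(b, m) = 18 + 6*((b*b)*m - 112) = 18 + 6*(b²*m - 112) = 18 + 6*(m*b² - 112) = 18 + 6*(-112 + m*b²) = 18 + (-672 + 6*m*b²) = -654 + 6*m*b²)
w(K(-10), z(0, -6)) - 41674 = (-654 + 6*√(0² + (-6)²)*(2*(-10))²) - 41674 = (-654 + 6*√(0 + 36)*(-20)²) - 41674 = (-654 + 6*√36*400) - 41674 = (-654 + 6*6*400) - 41674 = (-654 + 14400) - 41674 = 13746 - 41674 = -27928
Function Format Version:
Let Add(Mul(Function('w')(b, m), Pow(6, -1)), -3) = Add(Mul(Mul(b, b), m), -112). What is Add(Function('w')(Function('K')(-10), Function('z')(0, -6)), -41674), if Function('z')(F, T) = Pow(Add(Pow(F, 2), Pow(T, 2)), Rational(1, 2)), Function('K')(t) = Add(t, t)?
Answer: -27928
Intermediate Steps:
Function('K')(t) = Mul(2, t)
Function('w')(b, m) = Add(-654, Mul(6, m, Pow(b, 2))) (Function('w')(b, m) = Add(18, Mul(6, Add(Mul(Mul(b, b), m), -112))) = Add(18, Mul(6, Add(Mul(Pow(b, 2), m), -112))) = Add(18, Mul(6, Add(Mul(m, Pow(b, 2)), -112))) = Add(18, Mul(6, Add(-112, Mul(m, Pow(b, 2))))) = Add(18, Add(-672, Mul(6, m, Pow(b, 2)))) = Add(-654, Mul(6, m, Pow(b, 2))))
Add(Function('w')(Function('K')(-10), Function('z')(0, -6)), -41674) = Add(Add(-654, Mul(6, Pow(Add(Pow(0, 2), Pow(-6, 2)), Rational(1, 2)), Pow(Mul(2, -10), 2))), -41674) = Add(Add(-654, Mul(6, Pow(Add(0, 36), Rational(1, 2)), Pow(-20, 2))), -41674) = Add(Add(-654, Mul(6, Pow(36, Rational(1, 2)), 400)), -41674) = Add(Add(-654, Mul(6, 6, 400)), -41674) = Add(Add(-654, 14400), -41674) = Add(13746, -41674) = -27928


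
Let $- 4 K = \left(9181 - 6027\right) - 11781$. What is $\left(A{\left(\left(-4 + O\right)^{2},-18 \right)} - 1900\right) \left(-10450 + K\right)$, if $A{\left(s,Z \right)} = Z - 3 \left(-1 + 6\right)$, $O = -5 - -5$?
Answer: $\frac{64123409}{4} \approx 1.6031 \cdot 10^{7}$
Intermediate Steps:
$O = 0$ ($O = -5 + 5 = 0$)
$K = \frac{8627}{4}$ ($K = - \frac{\left(9181 - 6027\right) - 11781}{4} = - \frac{3154 - 11781}{4} = \left(- \frac{1}{4}\right) \left(-8627\right) = \frac{8627}{4} \approx 2156.8$)
$A{\left(s,Z \right)} = -15 + Z$ ($A{\left(s,Z \right)} = Z - 15 = -15 + Z$)
$\left(A{\left(\left(-4 + O\right)^{2},-18 \right)} - 1900\right) \left(-10450 + K\right) = \left(\left(-15 - 18\right) - 1900\right) \left(-10450 + \frac{8627}{4}\right) = \left(-33 - 1900\right) \left(- \frac{33173}{4}\right) = \left(-1933\right) \left(- \frac{33173}{4}\right) = \frac{64123409}{4}$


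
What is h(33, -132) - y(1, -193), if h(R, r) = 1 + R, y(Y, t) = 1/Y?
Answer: 33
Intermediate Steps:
h(33, -132) - y(1, -193) = (1 + 33) - 1/1 = 34 - 1*1 = 34 - 1 = 33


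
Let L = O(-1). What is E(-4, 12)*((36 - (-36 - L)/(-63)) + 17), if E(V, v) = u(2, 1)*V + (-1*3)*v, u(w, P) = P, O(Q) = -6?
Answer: -44120/21 ≈ -2101.0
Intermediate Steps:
L = -6
E(V, v) = V - 3*v (E(V, v) = 1*V + (-1*3)*v = V - 3*v)
E(-4, 12)*((36 - (-36 - L)/(-63)) + 17) = (-4 - 3*12)*((36 - (-36 - 1*(-6))/(-63)) + 17) = (-4 - 36)*((36 - (-36 + 6)*(-1)/63) + 17) = -40*((36 - (-30)*(-1)/63) + 17) = -40*((36 - 1*10/21) + 17) = -40*((36 - 10/21) + 17) = -40*(746/21 + 17) = -40*1103/21 = -44120/21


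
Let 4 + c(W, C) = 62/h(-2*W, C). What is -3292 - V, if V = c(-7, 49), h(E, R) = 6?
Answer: -9895/3 ≈ -3298.3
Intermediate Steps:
c(W, C) = 19/3 (c(W, C) = -4 + 62/6 = -4 + 62*(⅙) = -4 + 31/3 = 19/3)
V = 19/3 ≈ 6.3333
-3292 - V = -3292 - 1*19/3 = -3292 - 19/3 = -9895/3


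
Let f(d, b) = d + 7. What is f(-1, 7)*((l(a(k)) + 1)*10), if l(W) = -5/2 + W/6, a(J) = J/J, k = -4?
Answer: -80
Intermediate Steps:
a(J) = 1
f(d, b) = 7 + d
l(W) = -5/2 + W/6 (l(W) = -5*1/2 + W*(1/6) = -5/2 + W/6)
f(-1, 7)*((l(a(k)) + 1)*10) = (7 - 1)*(((-5/2 + (1/6)*1) + 1)*10) = 6*(((-5/2 + 1/6) + 1)*10) = 6*((-7/3 + 1)*10) = 6*(-4/3*10) = 6*(-40/3) = -80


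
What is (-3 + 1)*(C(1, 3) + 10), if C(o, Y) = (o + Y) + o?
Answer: -30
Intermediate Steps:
C(o, Y) = Y + 2*o (C(o, Y) = (Y + o) + o = Y + 2*o)
(-3 + 1)*(C(1, 3) + 10) = (-3 + 1)*((3 + 2*1) + 10) = -2*((3 + 2) + 10) = -2*(5 + 10) = -2*15 = -30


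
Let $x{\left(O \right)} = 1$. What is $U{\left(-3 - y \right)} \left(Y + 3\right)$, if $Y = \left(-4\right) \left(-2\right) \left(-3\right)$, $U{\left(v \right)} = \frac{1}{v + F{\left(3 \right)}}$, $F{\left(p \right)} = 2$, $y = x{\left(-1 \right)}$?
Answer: $\frac{21}{2} \approx 10.5$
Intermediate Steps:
$y = 1$
$U{\left(v \right)} = \frac{1}{2 + v}$ ($U{\left(v \right)} = \frac{1}{v + 2} = \frac{1}{2 + v}$)
$Y = -24$ ($Y = 8 \left(-3\right) = -24$)
$U{\left(-3 - y \right)} \left(Y + 3\right) = \frac{-24 + 3}{2 - 4} = \frac{1}{2 - 4} \left(-21\right) = \frac{1}{-2} \left(-21\right) = \left(- \frac{1}{2}\right) \left(-21\right) = \frac{21}{2}$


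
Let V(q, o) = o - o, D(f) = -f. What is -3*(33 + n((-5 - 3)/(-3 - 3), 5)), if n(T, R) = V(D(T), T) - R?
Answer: -84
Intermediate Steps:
V(q, o) = 0
n(T, R) = -R (n(T, R) = 0 - R = -R)
-3*(33 + n((-5 - 3)/(-3 - 3), 5)) = -3*(33 - 1*5) = -3*(33 - 5) = -3*28 = -84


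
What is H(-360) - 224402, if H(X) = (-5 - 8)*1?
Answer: -224415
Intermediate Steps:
H(X) = -13 (H(X) = -13*1 = -13)
H(-360) - 224402 = -13 - 224402 = -224415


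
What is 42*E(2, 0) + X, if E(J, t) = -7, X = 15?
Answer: -279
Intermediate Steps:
42*E(2, 0) + X = 42*(-7) + 15 = -294 + 15 = -279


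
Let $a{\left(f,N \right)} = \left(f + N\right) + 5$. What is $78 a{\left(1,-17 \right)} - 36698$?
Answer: $-37556$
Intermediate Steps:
$a{\left(f,N \right)} = 5 + N + f$ ($a{\left(f,N \right)} = \left(N + f\right) + 5 = 5 + N + f$)
$78 a{\left(1,-17 \right)} - 36698 = 78 \left(5 - 17 + 1\right) - 36698 = 78 \left(-11\right) - 36698 = -858 - 36698 = -37556$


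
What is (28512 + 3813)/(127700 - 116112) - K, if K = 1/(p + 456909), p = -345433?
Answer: 225215632/80736493 ≈ 2.7895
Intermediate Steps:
K = 1/111476 (K = 1/(-345433 + 456909) = 1/111476 ≈ 8.9705e-6)
(28512 + 3813)/(127700 - 116112) - K = (28512 + 3813)/(127700 - 116112) - 1*1/111476 = 32325/11588 - 1/111476 = 225215632/80736493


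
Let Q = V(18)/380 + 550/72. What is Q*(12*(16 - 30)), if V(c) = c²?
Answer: -406574/285 ≈ -1426.6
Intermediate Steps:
Q = 29041/3420 (Q = 18²/380 + 550/72 = 324*(1/380) + 550*(1/72) = 81/95 + 275/36 = 29041/3420 ≈ 8.4915)
Q*(12*(16 - 30)) = 29041*(12*(16 - 30))/3420 = 29041*(12*(-14))/3420 = (29041/3420)*(-168) = -406574/285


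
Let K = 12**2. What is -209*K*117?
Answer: -3521232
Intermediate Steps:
K = 144
-209*K*117 = -209*144*117 = -30096*117 = -3521232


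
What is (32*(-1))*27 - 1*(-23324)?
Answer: 22460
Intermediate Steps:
(32*(-1))*27 - 1*(-23324) = -32*27 + 23324 = -864 + 23324 = 22460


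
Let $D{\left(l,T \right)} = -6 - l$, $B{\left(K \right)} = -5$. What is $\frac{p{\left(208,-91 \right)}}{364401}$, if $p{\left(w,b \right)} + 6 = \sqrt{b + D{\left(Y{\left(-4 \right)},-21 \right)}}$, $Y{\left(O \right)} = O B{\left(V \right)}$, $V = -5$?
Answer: $- \frac{2}{121467} + \frac{i \sqrt{13}}{121467} \approx -1.6465 \cdot 10^{-5} + 2.9683 \cdot 10^{-5} i$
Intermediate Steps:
$Y{\left(O \right)} = - 5 O$ ($Y{\left(O \right)} = O \left(-5\right) = - 5 O$)
$p{\left(w,b \right)} = -6 + \sqrt{-26 + b}$ ($p{\left(w,b \right)} = -6 + \sqrt{b - \left(6 - -20\right)} = -6 + \sqrt{b - 26} = -6 + \sqrt{-26 + b}$)
$\frac{p{\left(208,-91 \right)}}{364401} = \frac{-6 + \sqrt{-26 - 91}}{364401} = \left(-6 + \sqrt{-117}\right) \frac{1}{364401} = \left(-6 + 3 i \sqrt{13}\right) \frac{1}{364401} = - \frac{2}{121467} + \frac{i \sqrt{13}}{121467}$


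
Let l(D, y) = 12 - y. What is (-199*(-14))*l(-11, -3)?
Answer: 41790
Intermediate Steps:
(-199*(-14))*l(-11, -3) = (-199*(-14))*(12 - 1*(-3)) = 2786*(12 + 3) = 2786*15 = 41790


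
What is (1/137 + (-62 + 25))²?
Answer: 25684624/18769 ≈ 1368.5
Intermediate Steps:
(1/137 + (-62 + 25))² = (1/137 - 37)² = (-5068/137)² = 25684624/18769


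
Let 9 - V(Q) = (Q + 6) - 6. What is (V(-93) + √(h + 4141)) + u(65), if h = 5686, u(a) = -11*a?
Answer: -613 + √9827 ≈ -513.87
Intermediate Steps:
V(Q) = 9 - Q (V(Q) = 9 - ((Q + 6) - 6) = 9 - ((6 + Q) - 6) = 9 - Q)
(V(-93) + √(h + 4141)) + u(65) = ((9 - 1*(-93)) + √(5686 + 4141)) - 11*65 = ((9 + 93) + √9827) - 715 = (102 + √9827) - 715 = -613 + √9827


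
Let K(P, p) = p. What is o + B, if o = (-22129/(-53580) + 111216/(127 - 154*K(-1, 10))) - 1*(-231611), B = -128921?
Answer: 287725269911/2804020 ≈ 1.0261e+5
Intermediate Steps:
o = 649222332331/2804020 (o = (-22129/(-53580) + 111216/(127 - 154*10)) - 1*(-231611) = (-22129*(-1/53580) + 111216/(127 - 1540)) + 231611 = (22129/53580 + 111216/(-1413)) + 231611 = (22129/53580 + 111216*(-1/1413)) + 231611 = (22129/53580 - 37072/471) + 231611 = -219543889/2804020 + 231611 = 649222332331/2804020 ≈ 2.3153e+5)
o + B = 649222332331/2804020 - 128921 = 287725269911/2804020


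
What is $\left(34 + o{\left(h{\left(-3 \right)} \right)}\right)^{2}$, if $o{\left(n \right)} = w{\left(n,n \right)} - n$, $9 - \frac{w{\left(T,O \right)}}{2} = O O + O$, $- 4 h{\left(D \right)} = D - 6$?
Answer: $\frac{78961}{64} \approx 1233.8$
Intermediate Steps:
$h{\left(D \right)} = \frac{3}{2} - \frac{D}{4}$ ($h{\left(D \right)} = - \frac{D - 6}{4} = - \frac{-6 + D}{4} = \frac{3}{2} - \frac{D}{4}$)
$w{\left(T,O \right)} = 18 - 2 O - 2 O^{2}$ ($w{\left(T,O \right)} = 18 - 2 \left(O O + O\right) = 18 - 2 \left(O^{2} + O\right) = 18 - 2 \left(O + O^{2}\right) = 18 - \left(2 O + 2 O^{2}\right) = 18 - 2 O - 2 O^{2}$)
$o{\left(n \right)} = 18 - 3 n - 2 n^{2}$ ($o{\left(n \right)} = \left(18 - 2 n - 2 n^{2}\right) - n = 18 - 3 n - 2 n^{2}$)
$\left(34 + o{\left(h{\left(-3 \right)} \right)}\right)^{2} = \left(34 - \left(-18 + 2 \left(\frac{3}{2} - - \frac{3}{4}\right)^{2} + 3 \left(\frac{3}{2} - - \frac{3}{4}\right)\right)\right)^{2} = \left(34 - \left(-18 + 2 \left(\frac{3}{2} + \frac{3}{4}\right)^{2} + 3 \left(\frac{3}{2} + \frac{3}{4}\right)\right)\right)^{2} = \left(34 - \left(- \frac{45}{4} + \frac{81}{8}\right)\right)^{2} = \left(34 - - \frac{9}{8}\right)^{2} = \left(34 + \frac{9}{8}\right)^{2} = \left(\frac{281}{8}\right)^{2} = \frac{78961}{64}$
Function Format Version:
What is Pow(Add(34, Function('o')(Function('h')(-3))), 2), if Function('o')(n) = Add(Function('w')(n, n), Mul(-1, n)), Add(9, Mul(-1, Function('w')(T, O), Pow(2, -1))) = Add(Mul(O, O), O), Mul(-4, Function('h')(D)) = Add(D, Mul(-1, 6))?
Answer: Rational(78961, 64) ≈ 1233.8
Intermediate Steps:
Function('h')(D) = Add(Rational(3, 2), Mul(Rational(-1, 4), D)) (Function('h')(D) = Mul(Rational(-1, 4), Add(D, Mul(-1, 6))) = Mul(Rational(-1, 4), Add(D, -6)) = Mul(Rational(-1, 4), Add(-6, D)) = Add(Rational(3, 2), Mul(Rational(-1, 4), D)))
Function('w')(T, O) = Add(18, Mul(-2, O), Mul(-2, Pow(O, 2))) (Function('w')(T, O) = Add(18, Mul(-2, Add(Mul(O, O), O))) = Add(18, Mul(-2, Add(Pow(O, 2), O))) = Add(18, Mul(-2, Add(O, Pow(O, 2)))) = Add(18, Add(Mul(-2, O), Mul(-2, Pow(O, 2)))) = Add(18, Mul(-2, O), Mul(-2, Pow(O, 2))))
Function('o')(n) = Add(18, Mul(-3, n), Mul(-2, Pow(n, 2))) (Function('o')(n) = Add(Add(18, Mul(-2, n), Mul(-2, Pow(n, 2))), Mul(-1, n)) = Add(18, Mul(-3, n), Mul(-2, Pow(n, 2))))
Pow(Add(34, Function('o')(Function('h')(-3))), 2) = Pow(Add(34, Add(18, Mul(-3, Add(Rational(3, 2), Mul(Rational(-1, 4), -3))), Mul(-2, Pow(Add(Rational(3, 2), Mul(Rational(-1, 4), -3)), 2)))), 2) = Pow(Add(34, Add(18, Mul(-3, Add(Rational(3, 2), Rational(3, 4))), Mul(-2, Pow(Add(Rational(3, 2), Rational(3, 4)), 2)))), 2) = Pow(Add(34, Add(18, Mul(-3, Rational(9, 4)), Mul(-2, Pow(Rational(9, 4), 2)))), 2) = Pow(Add(34, Add(18, Rational(-27, 4), Mul(-2, Rational(81, 16)))), 2) = Pow(Add(34, Add(18, Rational(-27, 4), Rational(-81, 8))), 2) = Pow(Add(34, Rational(9, 8)), 2) = Pow(Rational(281, 8), 2) = Rational(78961, 64)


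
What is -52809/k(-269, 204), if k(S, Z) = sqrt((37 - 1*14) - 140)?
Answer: 17603*I*sqrt(13)/13 ≈ 4882.2*I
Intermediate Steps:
k(S, Z) = 3*I*sqrt(13) (k(S, Z) = sqrt((37 - 14) - 140) = sqrt(23 - 140) = sqrt(-117) = 3*I*sqrt(13))
-52809/k(-269, 204) = -52809*(-I*sqrt(13)/39) = -(-17603)*I*sqrt(13)/13 = 17603*I*sqrt(13)/13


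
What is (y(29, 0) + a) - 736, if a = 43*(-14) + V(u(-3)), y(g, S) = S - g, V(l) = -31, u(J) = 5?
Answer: -1398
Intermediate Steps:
a = -633 (a = 43*(-14) - 31 = -602 - 31 = -633)
(y(29, 0) + a) - 736 = ((0 - 1*29) - 633) - 736 = ((0 - 29) - 633) - 736 = (-29 - 633) - 736 = -662 - 736 = -1398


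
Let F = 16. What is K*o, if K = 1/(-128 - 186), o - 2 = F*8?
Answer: -65/157 ≈ -0.41401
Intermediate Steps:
o = 130 (o = 2 + 16*8 = 2 + 128 = 130)
K = -1/314 (K = 1/(-314) = -1/314 ≈ -0.0031847)
K*o = -1/314*130 = -65/157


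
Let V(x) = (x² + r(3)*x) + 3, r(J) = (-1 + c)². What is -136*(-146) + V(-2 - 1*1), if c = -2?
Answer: 19841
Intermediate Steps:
r(J) = 9 (r(J) = (-1 - 2)² = (-3)² = 9)
V(x) = 3 + x² + 9*x (V(x) = (x² + 9*x) + 3 = 3 + x² + 9*x)
-136*(-146) + V(-2 - 1*1) = -136*(-146) + (3 + (-2 - 1*1)² + 9*(-2 - 1*1)) = 19856 + (3 + (-2 - 1)² + 9*(-2 - 1)) = 19856 + (3 + (-3)² + 9*(-3)) = 19856 + (3 + 9 - 27) = 19856 - 15 = 19841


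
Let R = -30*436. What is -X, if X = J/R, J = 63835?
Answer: 12767/2616 ≈ 4.8803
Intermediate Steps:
R = -13080
X = -12767/2616 (X = 63835/(-13080) = 63835*(-1/13080) = -12767/2616 ≈ -4.8803)
-X = -1*(-12767/2616) = 12767/2616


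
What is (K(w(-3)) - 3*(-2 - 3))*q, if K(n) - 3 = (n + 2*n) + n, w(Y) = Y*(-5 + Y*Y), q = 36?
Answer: -1080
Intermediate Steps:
w(Y) = Y*(-5 + Y²)
K(n) = 3 + 4*n (K(n) = 3 + ((n + 2*n) + n) = 3 + (3*n + n) = 3 + 4*n)
(K(w(-3)) - 3*(-2 - 3))*q = ((3 + 4*(-3*(-5 + (-3)²))) - 3*(-2 - 3))*36 = ((3 + 4*(-3*(-5 + 9))) - 3*(-5))*36 = ((3 + 4*(-3*4)) + 15)*36 = ((3 + 4*(-12)) + 15)*36 = ((3 - 48) + 15)*36 = (-45 + 15)*36 = -30*36 = -1080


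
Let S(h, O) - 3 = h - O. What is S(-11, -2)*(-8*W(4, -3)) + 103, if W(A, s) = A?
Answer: 295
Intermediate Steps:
S(h, O) = 3 + h - O (S(h, O) = 3 + (h - O) = 3 + h - O)
S(-11, -2)*(-8*W(4, -3)) + 103 = (3 - 11 - 1*(-2))*(-8*4) + 103 = (3 - 11 + 2)*(-32) + 103 = -6*(-32) + 103 = 192 + 103 = 295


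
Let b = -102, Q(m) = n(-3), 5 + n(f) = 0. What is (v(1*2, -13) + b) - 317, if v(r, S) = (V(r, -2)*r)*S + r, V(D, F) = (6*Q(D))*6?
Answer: 4263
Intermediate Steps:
n(f) = -5 (n(f) = -5 + 0 = -5)
Q(m) = -5
V(D, F) = -180 (V(D, F) = (6*(-5))*6 = -30*6 = -180)
v(r, S) = r - 180*S*r (v(r, S) = (-180*r)*S + r = -180*S*r + r = r - 180*S*r)
(v(1*2, -13) + b) - 317 = ((1*2)*(1 - 180*(-13)) - 102) - 317 = (2*(1 + 2340) - 102) - 317 = (2*2341 - 102) - 317 = (4682 - 102) - 317 = 4580 - 317 = 4263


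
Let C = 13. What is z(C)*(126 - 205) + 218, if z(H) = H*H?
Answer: -13133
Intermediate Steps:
z(H) = H²
z(C)*(126 - 205) + 218 = 13²*(126 - 205) + 218 = 169*(-79) + 218 = -13351 + 218 = -13133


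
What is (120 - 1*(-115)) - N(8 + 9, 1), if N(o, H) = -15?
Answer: 250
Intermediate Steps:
(120 - 1*(-115)) - N(8 + 9, 1) = (120 - 1*(-115)) - 1*(-15) = (120 + 115) + 15 = 235 + 15 = 250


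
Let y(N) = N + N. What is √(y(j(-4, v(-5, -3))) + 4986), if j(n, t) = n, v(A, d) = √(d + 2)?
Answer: √4978 ≈ 70.555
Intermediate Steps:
v(A, d) = √(2 + d)
y(N) = 2*N
√(y(j(-4, v(-5, -3))) + 4986) = √(2*(-4) + 4986) = √(-8 + 4986) = √4978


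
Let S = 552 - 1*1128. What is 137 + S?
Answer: -439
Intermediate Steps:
S = -576 (S = 552 - 1128 = -576)
137 + S = 137 - 576 = -439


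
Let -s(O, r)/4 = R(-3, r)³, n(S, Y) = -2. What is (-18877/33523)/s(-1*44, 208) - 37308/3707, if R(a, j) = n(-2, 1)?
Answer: -40091611727/3976632352 ≈ -10.082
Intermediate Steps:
R(a, j) = -2
s(O, r) = 32 (s(O, r) = -4*(-2)³ = -4*(-8) = 32)
(-18877/33523)/s(-1*44, 208) - 37308/3707 = -18877/33523/32 - 37308/3707 = -18877*1/33523*(1/32) - 37308*1/3707 = -18877/33523*1/32 - 37308/3707 = -18877/1072736 - 37308/3707 = -40091611727/3976632352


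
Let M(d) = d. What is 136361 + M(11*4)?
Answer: 136405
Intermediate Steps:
136361 + M(11*4) = 136361 + 11*4 = 136361 + 44 = 136405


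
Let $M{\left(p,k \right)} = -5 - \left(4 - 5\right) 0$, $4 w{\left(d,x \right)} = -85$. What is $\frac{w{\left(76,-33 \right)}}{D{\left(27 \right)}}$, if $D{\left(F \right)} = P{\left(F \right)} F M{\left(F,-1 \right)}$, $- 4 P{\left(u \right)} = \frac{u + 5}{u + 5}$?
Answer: $- \frac{17}{27} \approx -0.62963$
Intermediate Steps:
$P{\left(u \right)} = - \frac{1}{4}$ ($P{\left(u \right)} = - \frac{\left(u + 5\right) \frac{1}{u + 5}}{4} = - \frac{\left(5 + u\right) \frac{1}{5 + u}}{4} = \left(- \frac{1}{4}\right) 1 = - \frac{1}{4}$)
$w{\left(d,x \right)} = - \frac{85}{4}$ ($w{\left(d,x \right)} = \frac{1}{4} \left(-85\right) = - \frac{85}{4}$)
$M{\left(p,k \right)} = -5$ ($M{\left(p,k \right)} = -5 - \left(-1\right) 0 = -5 - 0 = -5 + 0 = -5$)
$D{\left(F \right)} = \frac{5 F}{4}$ ($D{\left(F \right)} = - \frac{F}{4} \left(-5\right) = \frac{5 F}{4}$)
$\frac{w{\left(76,-33 \right)}}{D{\left(27 \right)}} = - \frac{85}{4 \cdot \frac{5}{4} \cdot 27} = - \frac{85}{4 \cdot \frac{135}{4}} = \left(- \frac{85}{4}\right) \frac{4}{135} = - \frac{17}{27}$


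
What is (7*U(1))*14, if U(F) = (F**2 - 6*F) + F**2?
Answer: -392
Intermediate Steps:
U(F) = -6*F + 2*F**2
(7*U(1))*14 = (7*(2*1*(-3 + 1)))*14 = (7*(2*1*(-2)))*14 = (7*(-4))*14 = -28*14 = -392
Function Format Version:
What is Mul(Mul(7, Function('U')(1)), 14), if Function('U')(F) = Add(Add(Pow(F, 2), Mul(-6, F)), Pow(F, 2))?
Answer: -392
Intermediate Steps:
Function('U')(F) = Add(Mul(-6, F), Mul(2, Pow(F, 2)))
Mul(Mul(7, Function('U')(1)), 14) = Mul(Mul(7, Mul(2, 1, Add(-3, 1))), 14) = Mul(Mul(7, Mul(2, 1, -2)), 14) = Mul(Mul(7, -4), 14) = Mul(-28, 14) = -392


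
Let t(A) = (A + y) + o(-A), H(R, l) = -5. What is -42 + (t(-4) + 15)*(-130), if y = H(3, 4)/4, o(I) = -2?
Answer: -2099/2 ≈ -1049.5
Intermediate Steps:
y = -5/4 ≈ -1.2500
t(A) = -13/4 + A (t(A) = (A - 5/4) - 2 = (-5/4 + A) - 2 = -13/4 + A)
-42 + (t(-4) + 15)*(-130) = -42 + ((-13/4 - 4) + 15)*(-130) = -42 + (-29/4 + 15)*(-130) = -42 + (31/4)*(-130) = -42 - 2015/2 = -2099/2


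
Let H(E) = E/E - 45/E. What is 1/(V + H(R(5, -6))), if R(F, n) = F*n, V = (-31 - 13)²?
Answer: 2/3877 ≈ 0.00051586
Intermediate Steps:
V = 1936 (V = (-44)² = 1936)
H(E) = 1 - 45/E
1/(V + H(R(5, -6))) = 1/(1936 + (-45 + 5*(-6))/((5*(-6)))) = 1/(1936 + (-45 - 30)/(-30)) = 1/(1936 - 1/30*(-75)) = 1/(1936 + 5/2) = 1/(3877/2) = 2/3877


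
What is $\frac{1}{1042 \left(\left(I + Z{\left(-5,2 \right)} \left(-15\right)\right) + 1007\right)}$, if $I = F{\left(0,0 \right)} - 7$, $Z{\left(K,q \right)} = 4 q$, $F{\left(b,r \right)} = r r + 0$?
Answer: $\frac{1}{916960} \approx 1.0906 \cdot 10^{-6}$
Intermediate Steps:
$F{\left(b,r \right)} = r^{2}$ ($F{\left(b,r \right)} = r^{2} + 0 = r^{2}$)
$I = -7$ ($I = 0^{2} - 7 = 0 - 7 = -7$)
$\frac{1}{1042 \left(\left(I + Z{\left(-5,2 \right)} \left(-15\right)\right) + 1007\right)} = \frac{1}{1042 \left(\left(-7 + 4 \cdot 2 \left(-15\right)\right) + 1007\right)} = \frac{1}{1042 \left(\left(-7 + 8 \left(-15\right)\right) + 1007\right)} = \frac{1}{1042 \left(\left(-7 - 120\right) + 1007\right)} = \frac{1}{1042 \left(-127 + 1007\right)} = \frac{1}{1042 \cdot 880} = \frac{1}{916960}$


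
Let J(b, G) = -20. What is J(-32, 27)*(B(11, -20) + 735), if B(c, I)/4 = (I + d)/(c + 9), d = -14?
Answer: -14564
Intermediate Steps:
B(c, I) = 4*(-14 + I)/(9 + c) (B(c, I) = 4*((I - 14)/(c + 9)) = 4*((-14 + I)/(9 + c)) = 4*(-14 + I)/(9 + c))
J(-32, 27)*(B(11, -20) + 735) = -20*(4*(-14 - 20)/(9 + 11) + 735) = -20*(4*(-34)/20 + 735) = -20*(4*(1/20)*(-34) + 735) = -20*(-34/5 + 735) = -20*3641/5 = -14564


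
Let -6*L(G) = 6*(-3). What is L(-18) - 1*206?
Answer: -203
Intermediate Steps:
L(G) = 3 (L(G) = -(-3) = -1/6*(-18) = 3)
L(-18) - 1*206 = 3 - 1*206 = 3 - 206 = -203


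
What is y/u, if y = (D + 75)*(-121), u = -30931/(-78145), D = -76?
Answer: 9455545/30931 ≈ 305.70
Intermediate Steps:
u = 30931/78145 (u = -30931*(-1/78145) = 30931/78145 ≈ 0.39582)
y = 121 (y = (-76 + 75)*(-121) = -1*(-121) = 121)
y/u = 121/(30931/78145) = 121*(78145/30931) = 9455545/30931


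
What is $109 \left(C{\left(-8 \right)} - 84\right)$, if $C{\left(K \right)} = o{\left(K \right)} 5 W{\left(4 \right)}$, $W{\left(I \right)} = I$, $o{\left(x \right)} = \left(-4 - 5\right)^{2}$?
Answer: $167424$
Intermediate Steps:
$o{\left(x \right)} = 81$ ($o{\left(x \right)} = \left(-9\right)^{2} = 81$)
$C{\left(K \right)} = 1620$ ($C{\left(K \right)} = 81 \cdot 5 \cdot 4 = 405 \cdot 4 = 1620$)
$109 \left(C{\left(-8 \right)} - 84\right) = 109 \left(1620 - 84\right) = 109 \cdot 1536 = 167424$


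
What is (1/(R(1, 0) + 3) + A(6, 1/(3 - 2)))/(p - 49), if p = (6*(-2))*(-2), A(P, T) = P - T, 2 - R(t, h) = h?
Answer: -26/125 ≈ -0.20800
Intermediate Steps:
R(t, h) = 2 - h
p = 24 (p = -12*(-2) = 24)
(1/(R(1, 0) + 3) + A(6, 1/(3 - 2)))/(p - 49) = (1/((2 - 1*0) + 3) + (6 - 1/(3 - 2)))/(24 - 49) = (1/((2 + 0) + 3) + (6 - 1/1))/(-25) = -(1/(2 + 3) + (6 - 1*1))/25 = -(1/5 + (6 - 1))/25 = -(⅕ + 5)/25 = -1/25*26/5 = -26/125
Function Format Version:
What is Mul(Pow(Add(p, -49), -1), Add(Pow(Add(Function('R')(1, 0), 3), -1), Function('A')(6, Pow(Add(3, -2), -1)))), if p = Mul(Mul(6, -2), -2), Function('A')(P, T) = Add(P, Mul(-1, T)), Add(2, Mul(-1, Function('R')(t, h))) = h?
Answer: Rational(-26, 125) ≈ -0.20800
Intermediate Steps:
Function('R')(t, h) = Add(2, Mul(-1, h))
p = 24 (p = Mul(-12, -2) = 24)
Mul(Pow(Add(p, -49), -1), Add(Pow(Add(Function('R')(1, 0), 3), -1), Function('A')(6, Pow(Add(3, -2), -1)))) = Mul(Pow(Add(24, -49), -1), Add(Pow(Add(Add(2, Mul(-1, 0)), 3), -1), Add(6, Mul(-1, Pow(Add(3, -2), -1))))) = Mul(Pow(-25, -1), Add(Pow(Add(Add(2, 0), 3), -1), Add(6, Mul(-1, Pow(1, -1))))) = Mul(Rational(-1, 25), Add(Pow(Add(2, 3), -1), Add(6, Mul(-1, 1)))) = Mul(Rational(-1, 25), Add(Pow(5, -1), Add(6, -1))) = Mul(Rational(-1, 25), Add(Rational(1, 5), 5)) = Mul(Rational(-1, 25), Rational(26, 5)) = Rational(-26, 125)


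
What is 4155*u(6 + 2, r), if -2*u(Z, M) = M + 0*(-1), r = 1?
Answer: -4155/2 ≈ -2077.5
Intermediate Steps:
u(Z, M) = -M/2 (u(Z, M) = -(M + 0*(-1))/2 = -(M + 0)/2 = -M/2)
4155*u(6 + 2, r) = 4155*(-1/2*1) = 4155*(-1/2) = -4155/2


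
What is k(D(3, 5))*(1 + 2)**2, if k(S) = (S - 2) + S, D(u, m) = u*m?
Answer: 252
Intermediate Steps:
D(u, m) = m*u
k(S) = -2 + 2*S (k(S) = (-2 + S) + S = -2 + 2*S)
k(D(3, 5))*(1 + 2)**2 = (-2 + 2*(5*3))*(1 + 2)**2 = (-2 + 2*15)*3**2 = (-2 + 30)*9 = 28*9 = 252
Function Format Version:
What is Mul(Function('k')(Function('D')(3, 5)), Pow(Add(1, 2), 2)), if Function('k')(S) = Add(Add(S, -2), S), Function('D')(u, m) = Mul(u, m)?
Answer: 252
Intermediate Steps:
Function('D')(u, m) = Mul(m, u)
Function('k')(S) = Add(-2, Mul(2, S)) (Function('k')(S) = Add(Add(-2, S), S) = Add(-2, Mul(2, S)))
Mul(Function('k')(Function('D')(3, 5)), Pow(Add(1, 2), 2)) = Mul(Add(-2, Mul(2, Mul(5, 3))), Pow(Add(1, 2), 2)) = Mul(Add(-2, Mul(2, 15)), Pow(3, 2)) = Mul(Add(-2, 30), 9) = Mul(28, 9) = 252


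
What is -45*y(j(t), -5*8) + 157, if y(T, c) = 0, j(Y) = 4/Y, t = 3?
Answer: 157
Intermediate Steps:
-45*y(j(t), -5*8) + 157 = -45*0 + 157 = 0 + 157 = 157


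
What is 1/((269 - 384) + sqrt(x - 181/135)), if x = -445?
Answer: -15525/1845631 - 12*I*sqrt(56490)/1845631 ≈ -0.0084118 - 0.0015453*I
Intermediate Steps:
1/((269 - 384) + sqrt(x - 181/135)) = 1/((269 - 384) + sqrt(-445 - 181/135)) = 1/(-115 + sqrt(-445 - 181*1/135)) = 1/(-115 + sqrt(-445 - 181/135)) = 1/(-115 + sqrt(-60256/135)) = 1/(-115 + 4*I*sqrt(56490)/45)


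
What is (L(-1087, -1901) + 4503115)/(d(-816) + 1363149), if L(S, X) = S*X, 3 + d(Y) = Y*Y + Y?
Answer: 1094917/338031 ≈ 3.2391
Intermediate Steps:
d(Y) = -3 + Y + Y² (d(Y) = -3 + (Y*Y + Y) = -3 + (Y² + Y) = -3 + (Y + Y²) = -3 + Y + Y²)
(L(-1087, -1901) + 4503115)/(d(-816) + 1363149) = (-1087*(-1901) + 4503115)/((-3 - 816 + (-816)²) + 1363149) = (2066387 + 4503115)/((-3 - 816 + 665856) + 1363149) = 6569502/(665037 + 1363149) = 6569502/2028186 = 6569502*(1/2028186) = 1094917/338031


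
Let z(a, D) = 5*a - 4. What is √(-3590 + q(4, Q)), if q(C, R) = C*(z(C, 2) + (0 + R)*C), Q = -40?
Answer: I*√4166 ≈ 64.545*I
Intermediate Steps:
z(a, D) = -4 + 5*a
q(C, R) = C*(-4 + 5*C + C*R) (q(C, R) = C*((-4 + 5*C) + (0 + R)*C) = C*((-4 + 5*C) + R*C) = C*((-4 + 5*C) + C*R) = C*(-4 + 5*C + C*R))
√(-3590 + q(4, Q)) = √(-3590 + 4*(-4 + 5*4 + 4*(-40))) = √(-3590 + 4*(-4 + 20 - 160)) = √(-3590 + 4*(-144)) = √(-3590 - 576) = √(-4166) = I*√4166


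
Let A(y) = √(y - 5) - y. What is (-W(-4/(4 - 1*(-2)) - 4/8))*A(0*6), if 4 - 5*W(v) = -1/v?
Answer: -22*I*√5/35 ≈ -1.4055*I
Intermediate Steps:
A(y) = √(-5 + y) - y
W(v) = ⅘ + 1/(5*v) (W(v) = ⅘ - (-1)/(5*v) = ⅘ + 1/(5*v))
(-W(-4/(4 - 1*(-2)) - 4/8))*A(0*6) = (-(1 + 4*(-4/(4 - 1*(-2)) - 4/8))/(5*(-4/(4 - 1*(-2)) - 4/8)))*(√(-5 + 0*6) - 0*6) = (-(1 + 4*(-4/(4 + 2) - 4*⅛))/(5*(-4/(4 + 2) - 4*⅛)))*(√(-5 + 0) - 1*0) = (-(1 + 4*(-4/6 - ½))/(5*(-4/6 - ½)))*(√(-5) + 0) = (-(1 + 4*(-4*⅙ - ½))/(5*(-4*⅙ - ½)))*(I*√5 + 0) = (-(1 + 4*(-⅔ - ½))/(5*(-⅔ - ½)))*(I*√5) = (-(1 + 4*(-7/6))/(5*(-7/6)))*(I*√5) = (-(-6)*(1 - 14/3)/(5*7))*(I*√5) = (-(-6)*(-11)/(5*7*3))*(I*√5) = (-1*22/35)*(I*√5) = -22*I*√5/35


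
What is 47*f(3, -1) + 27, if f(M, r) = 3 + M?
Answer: 309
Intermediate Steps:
47*f(3, -1) + 27 = 47*(3 + 3) + 27 = 47*6 + 27 = 282 + 27 = 309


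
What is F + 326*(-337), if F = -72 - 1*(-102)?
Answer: -109832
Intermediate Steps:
F = 30 (F = -72 + 102 = 30)
F + 326*(-337) = 30 + 326*(-337) = 30 - 109862 = -109832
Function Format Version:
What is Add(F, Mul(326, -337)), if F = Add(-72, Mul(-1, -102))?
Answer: -109832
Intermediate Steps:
F = 30 (F = Add(-72, 102) = 30)
Add(F, Mul(326, -337)) = Add(30, Mul(326, -337)) = Add(30, -109862) = -109832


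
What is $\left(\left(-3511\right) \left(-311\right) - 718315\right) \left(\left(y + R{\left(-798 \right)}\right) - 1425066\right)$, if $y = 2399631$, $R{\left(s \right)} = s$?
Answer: $363805193802$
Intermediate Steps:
$\left(\left(-3511\right) \left(-311\right) - 718315\right) \left(\left(y + R{\left(-798 \right)}\right) - 1425066\right) = \left(\left(-3511\right) \left(-311\right) - 718315\right) \left(\left(2399631 - 798\right) - 1425066\right) = \left(1091921 - 718315\right) \left(2398833 - 1425066\right) = 373606 \cdot 973767 = 363805193802$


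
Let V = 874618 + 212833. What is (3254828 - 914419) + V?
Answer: 3427860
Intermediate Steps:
V = 1087451
(3254828 - 914419) + V = (3254828 - 914419) + 1087451 = 2340409 + 1087451 = 3427860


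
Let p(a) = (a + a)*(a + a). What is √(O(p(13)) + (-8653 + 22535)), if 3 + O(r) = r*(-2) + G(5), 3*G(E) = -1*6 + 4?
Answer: √112737/3 ≈ 111.92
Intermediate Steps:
G(E) = -⅔ (G(E) = (-1*6 + 4)/3 = (-6 + 4)/3 = (⅓)*(-2) = -⅔)
p(a) = 4*a² (p(a) = (2*a)*(2*a) = 4*a²)
O(r) = -11/3 - 2*r (O(r) = -3 + (r*(-2) - ⅔) = -3 + (-2*r - ⅔) = -3 + (-⅔ - 2*r) = -11/3 - 2*r)
√(O(p(13)) + (-8653 + 22535)) = √((-11/3 - 8*13²) + (-8653 + 22535)) = √((-11/3 - 8*169) + 13882) = √((-11/3 - 2*676) + 13882) = √((-11/3 - 1352) + 13882) = √(-4067/3 + 13882) = √(37579/3) = √112737/3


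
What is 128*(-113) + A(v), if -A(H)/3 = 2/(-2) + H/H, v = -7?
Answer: -14464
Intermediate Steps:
A(H) = 0 (A(H) = -3*(2/(-2) + H/H) = -3*(2*(-½) + 1) = -3*(-1 + 1) = -3*0 = 0)
128*(-113) + A(v) = 128*(-113) + 0 = -14464 + 0 = -14464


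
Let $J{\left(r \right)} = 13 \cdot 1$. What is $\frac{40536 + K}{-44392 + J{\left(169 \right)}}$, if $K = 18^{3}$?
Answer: $- \frac{5152}{4931} \approx -1.0448$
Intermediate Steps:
$J{\left(r \right)} = 13$
$K = 5832$
$\frac{40536 + K}{-44392 + J{\left(169 \right)}} = \frac{40536 + 5832}{-44392 + 13} = \frac{46368}{-44379} = 46368 \left(- \frac{1}{44379}\right) = - \frac{5152}{4931}$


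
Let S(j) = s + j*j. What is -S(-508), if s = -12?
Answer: -258052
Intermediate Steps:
S(j) = -12 + j² (S(j) = -12 + j*j = -12 + j²)
-S(-508) = -(-12 + (-508)²) = -(-12 + 258064) = -1*258052 = -258052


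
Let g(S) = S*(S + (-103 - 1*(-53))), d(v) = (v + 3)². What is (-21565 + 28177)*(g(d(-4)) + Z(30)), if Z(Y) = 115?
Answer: 436392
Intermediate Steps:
d(v) = (3 + v)²
g(S) = S*(-50 + S) (g(S) = S*(S + (-103 + 53)) = S*(S - 50) = S*(-50 + S))
(-21565 + 28177)*(g(d(-4)) + Z(30)) = (-21565 + 28177)*((3 - 4)²*(-50 + (3 - 4)²) + 115) = 6612*((-1)²*(-50 + (-1)²) + 115) = 6612*(1*(-50 + 1) + 115) = 6612*(1*(-49) + 115) = 6612*(-49 + 115) = 6612*66 = 436392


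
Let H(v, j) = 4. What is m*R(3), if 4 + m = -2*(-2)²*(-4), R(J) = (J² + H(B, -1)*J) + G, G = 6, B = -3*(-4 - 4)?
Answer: 756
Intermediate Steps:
B = 24 (B = -3*(-8) = 24)
R(J) = 6 + J² + 4*J (R(J) = (J² + 4*J) + 6 = 6 + J² + 4*J)
m = 28 (m = -4 - 2*(-2)²*(-4) = -4 - 2*4*(-4) = -4 - 8*(-4) = -4 + 32 = 28)
m*R(3) = 28*(6 + 3² + 4*3) = 28*(6 + 9 + 12) = 28*27 = 756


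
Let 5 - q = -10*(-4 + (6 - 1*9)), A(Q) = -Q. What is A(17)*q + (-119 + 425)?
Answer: 1411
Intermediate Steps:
q = -65 (q = 5 - (-10)*(-4 + (6 - 1*9)) = 5 - (-10)*(-4 + (6 - 9)) = 5 - (-10)*(-4 - 3) = 5 - (-10)*(-7) = 5 - 1*70 = 5 - 70 = -65)
A(17)*q + (-119 + 425) = -1*17*(-65) + (-119 + 425) = -17*(-65) + 306 = 1105 + 306 = 1411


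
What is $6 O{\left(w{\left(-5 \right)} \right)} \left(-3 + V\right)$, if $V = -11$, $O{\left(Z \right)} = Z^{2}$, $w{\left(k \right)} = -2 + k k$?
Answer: $-44436$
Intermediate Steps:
$w{\left(k \right)} = -2 + k^{2}$
$6 O{\left(w{\left(-5 \right)} \right)} \left(-3 + V\right) = 6 \left(-2 + \left(-5\right)^{2}\right)^{2} \left(-3 - 11\right) = 6 \left(-2 + 25\right)^{2} \left(-14\right) = 6 \cdot 23^{2} \left(-14\right) = 6 \cdot 529 \left(-14\right) = 3174 \left(-14\right) = -44436$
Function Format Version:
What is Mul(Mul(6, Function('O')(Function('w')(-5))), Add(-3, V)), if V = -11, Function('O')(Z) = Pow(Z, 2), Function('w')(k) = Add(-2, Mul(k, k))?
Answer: -44436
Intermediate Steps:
Function('w')(k) = Add(-2, Pow(k, 2))
Mul(Mul(6, Function('O')(Function('w')(-5))), Add(-3, V)) = Mul(Mul(6, Pow(Add(-2, Pow(-5, 2)), 2)), Add(-3, -11)) = Mul(Mul(6, Pow(Add(-2, 25), 2)), -14) = Mul(Mul(6, Pow(23, 2)), -14) = Mul(Mul(6, 529), -14) = Mul(3174, -14) = -44436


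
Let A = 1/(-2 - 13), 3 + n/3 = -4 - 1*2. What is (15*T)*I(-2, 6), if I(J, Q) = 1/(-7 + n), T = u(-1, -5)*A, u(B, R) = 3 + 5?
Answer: 4/17 ≈ 0.23529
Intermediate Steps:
n = -27 (n = -9 + 3*(-4 - 1*2) = -9 + 3*(-4 - 2) = -9 + 3*(-6) = -9 - 18 = -27)
A = -1/15 (A = 1/(-15) = -1/15 ≈ -0.066667)
u(B, R) = 8
T = -8/15 (T = 8*(-1/15) = -8/15 ≈ -0.53333)
I(J, Q) = -1/34 (I(J, Q) = 1/(-7 - 27) = 1/(-34) = -1/34)
(15*T)*I(-2, 6) = (15*(-8/15))*(-1/34) = -8*(-1/34) = 4/17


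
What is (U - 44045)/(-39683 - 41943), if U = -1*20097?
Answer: 32071/40813 ≈ 0.78580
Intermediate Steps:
U = -20097
(U - 44045)/(-39683 - 41943) = (-20097 - 44045)/(-39683 - 41943) = -64142/(-81626) = -64142*(-1/81626) = 32071/40813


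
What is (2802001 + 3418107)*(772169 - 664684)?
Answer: 668568308380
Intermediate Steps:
(2802001 + 3418107)*(772169 - 664684) = 6220108*107485 = 668568308380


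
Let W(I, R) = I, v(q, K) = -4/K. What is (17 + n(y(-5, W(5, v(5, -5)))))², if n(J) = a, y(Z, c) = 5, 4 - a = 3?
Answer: 324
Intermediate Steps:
a = 1 (a = 4 - 1*3 = 4 - 3 = 1)
n(J) = 1
(17 + n(y(-5, W(5, v(5, -5)))))² = (17 + 1)² = 18² = 324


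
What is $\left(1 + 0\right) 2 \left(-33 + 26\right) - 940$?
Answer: $-954$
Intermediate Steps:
$\left(1 + 0\right) 2 \left(-33 + 26\right) - 940 = 1 \cdot 2 \left(-7\right) - 940 = 2 \left(-7\right) - 940 = -14 - 940 = -954$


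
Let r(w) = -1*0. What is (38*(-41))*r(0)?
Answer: 0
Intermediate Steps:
r(w) = 0
(38*(-41))*r(0) = (38*(-41))*0 = -1558*0 = 0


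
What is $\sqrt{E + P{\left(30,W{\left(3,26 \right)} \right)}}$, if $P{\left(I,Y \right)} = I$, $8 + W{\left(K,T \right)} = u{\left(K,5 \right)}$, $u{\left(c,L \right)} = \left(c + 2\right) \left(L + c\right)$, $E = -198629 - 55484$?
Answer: $i \sqrt{254083} \approx 504.07 i$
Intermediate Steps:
$E = -254113$
$u{\left(c,L \right)} = \left(2 + c\right) \left(L + c\right)$
$W{\left(K,T \right)} = 2 + K^{2} + 7 K$ ($W{\left(K,T \right)} = -8 + \left(K^{2} + 2 \cdot 5 + 2 K + 5 K\right) = -8 + \left(K^{2} + 10 + 2 K + 5 K\right) = -8 + \left(10 + K^{2} + 7 K\right) = 2 + K^{2} + 7 K$)
$\sqrt{E + P{\left(30,W{\left(3,26 \right)} \right)}} = \sqrt{-254113 + 30} = \sqrt{-254083} = i \sqrt{254083}$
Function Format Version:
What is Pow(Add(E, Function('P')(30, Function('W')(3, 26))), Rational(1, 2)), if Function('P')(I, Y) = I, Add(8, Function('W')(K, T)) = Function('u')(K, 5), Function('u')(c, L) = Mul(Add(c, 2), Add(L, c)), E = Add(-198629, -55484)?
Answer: Mul(I, Pow(254083, Rational(1, 2))) ≈ Mul(504.07, I)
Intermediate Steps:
E = -254113
Function('u')(c, L) = Mul(Add(2, c), Add(L, c))
Function('W')(K, T) = Add(2, Pow(K, 2), Mul(7, K)) (Function('W')(K, T) = Add(-8, Add(Pow(K, 2), Mul(2, 5), Mul(2, K), Mul(5, K))) = Add(-8, Add(Pow(K, 2), 10, Mul(2, K), Mul(5, K))) = Add(-8, Add(10, Pow(K, 2), Mul(7, K))) = Add(2, Pow(K, 2), Mul(7, K)))
Pow(Add(E, Function('P')(30, Function('W')(3, 26))), Rational(1, 2)) = Pow(Add(-254113, 30), Rational(1, 2)) = Pow(-254083, Rational(1, 2)) = Mul(I, Pow(254083, Rational(1, 2)))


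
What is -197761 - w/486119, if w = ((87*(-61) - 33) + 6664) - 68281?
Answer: -96135312602/486119 ≈ -1.9776e+5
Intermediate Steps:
w = -66957 (w = ((-5307 - 33) + 6664) - 68281 = (-5340 + 6664) - 68281 = 1324 - 68281 = -66957)
-197761 - w/486119 = -197761 - (-66957)/486119 = -197761 - 1*(-66957/486119) = -197761 + 66957/486119 = -96135312602/486119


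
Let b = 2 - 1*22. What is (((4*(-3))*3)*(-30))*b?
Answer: -21600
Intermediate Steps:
b = -20 (b = 2 - 22 = -20)
(((4*(-3))*3)*(-30))*b = (((4*(-3))*3)*(-30))*(-20) = (-12*3*(-30))*(-20) = -36*(-30)*(-20) = 1080*(-20) = -21600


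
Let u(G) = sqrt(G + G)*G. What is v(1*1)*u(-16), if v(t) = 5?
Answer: -320*I*sqrt(2) ≈ -452.55*I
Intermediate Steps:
u(G) = sqrt(2)*G**(3/2) (u(G) = sqrt(2*G)*G = (sqrt(2)*sqrt(G))*G = sqrt(2)*G**(3/2))
v(1*1)*u(-16) = 5*(sqrt(2)*(-16)**(3/2)) = 5*(sqrt(2)*(-64*I)) = 5*(-64*I*sqrt(2)) = -320*I*sqrt(2)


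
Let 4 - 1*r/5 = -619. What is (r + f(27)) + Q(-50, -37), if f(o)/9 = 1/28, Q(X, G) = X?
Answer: 85829/28 ≈ 3065.3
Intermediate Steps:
r = 3115 (r = 20 - 5*(-619) = 20 + 3095 = 3115)
f(o) = 9/28
(r + f(27)) + Q(-50, -37) = (3115 + 9/28) - 50 = 87229/28 - 50 = 85829/28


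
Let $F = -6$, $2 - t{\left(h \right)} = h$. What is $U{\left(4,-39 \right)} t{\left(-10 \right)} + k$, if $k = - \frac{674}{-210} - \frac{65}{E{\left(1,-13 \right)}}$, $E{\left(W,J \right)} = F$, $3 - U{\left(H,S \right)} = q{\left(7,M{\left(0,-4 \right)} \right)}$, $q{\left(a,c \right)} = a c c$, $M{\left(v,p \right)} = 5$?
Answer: $- \frac{143497}{70} \approx -2050.0$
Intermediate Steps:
$t{\left(h \right)} = 2 - h$
$q{\left(a,c \right)} = a c^{2}$
$U{\left(H,S \right)} = -172$ ($U{\left(H,S \right)} = 3 - 7 \cdot 5^{2} = 3 - 7 \cdot 25 = 3 - 175 = -172$)
$E{\left(W,J \right)} = -6$
$k = \frac{983}{70}$ ($k = - \frac{674}{-210} - \frac{65}{-6} = \left(-674\right) \left(- \frac{1}{210}\right) - - \frac{65}{6} = \frac{337}{105} + \frac{65}{6} = \frac{983}{70} \approx 14.043$)
$U{\left(4,-39 \right)} t{\left(-10 \right)} + k = - 172 \left(2 - -10\right) + \frac{983}{70} = - 172 \left(2 + 10\right) + \frac{983}{70} = \left(-172\right) 12 + \frac{983}{70} = -2064 + \frac{983}{70} = - \frac{143497}{70}$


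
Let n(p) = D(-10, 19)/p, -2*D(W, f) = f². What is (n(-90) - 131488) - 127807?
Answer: -46672739/180 ≈ -2.5929e+5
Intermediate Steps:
D(W, f) = -f²/2
n(p) = -361/(2*p) (n(p) = (-½*19²)/p = (-½*361)/p = -361/(2*p))
(n(-90) - 131488) - 127807 = (-361/2/(-90) - 131488) - 127807 = (-361/2*(-1/90) - 131488) - 127807 = (361/180 - 131488) - 127807 = -23667479/180 - 127807 = -46672739/180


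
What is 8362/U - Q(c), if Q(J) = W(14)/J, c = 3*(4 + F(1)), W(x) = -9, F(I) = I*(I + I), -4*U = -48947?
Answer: 115843/97894 ≈ 1.1834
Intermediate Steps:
U = 48947/4 (U = -1/4*(-48947) = 48947/4 ≈ 12237.)
F(I) = 2*I**2 (F(I) = I*(2*I) = 2*I**2)
c = 18 (c = 3*(4 + 2*1**2) = 3*(4 + 2*1) = 3*(4 + 2) = 3*6 = 18)
Q(J) = -9/J
8362/U - Q(c) = 8362/(48947/4) - (-9)/18 = 8362*(4/48947) - (-9)/18 = 33448/48947 - 1*(-1/2) = 33448/48947 + 1/2 = 115843/97894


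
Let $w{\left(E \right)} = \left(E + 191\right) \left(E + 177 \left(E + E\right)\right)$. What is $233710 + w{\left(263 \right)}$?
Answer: $42621420$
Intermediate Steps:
$w{\left(E \right)} = 355 E \left(191 + E\right)$ ($w{\left(E \right)} = \left(191 + E\right) \left(E + 177 \cdot 2 E\right) = \left(191 + E\right) \left(E + 354 E\right) = \left(191 + E\right) 355 E = 355 E \left(191 + E\right)$)
$233710 + w{\left(263 \right)} = 233710 + 355 \cdot 263 \left(191 + 263\right) = 233710 + 355 \cdot 263 \cdot 454 = 233710 + 42387710 = 42621420$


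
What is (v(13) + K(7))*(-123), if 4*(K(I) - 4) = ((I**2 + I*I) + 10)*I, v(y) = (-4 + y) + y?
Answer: -26445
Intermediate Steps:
v(y) = -4 + 2*y
K(I) = 4 + I*(10 + 2*I**2)/4 (K(I) = 4 + (((I**2 + I*I) + 10)*I)/4 = 4 + (((I**2 + I**2) + 10)*I)/4 = 4 + ((2*I**2 + 10)*I)/4 = 4 + ((10 + 2*I**2)*I)/4 = 4 + (I*(10 + 2*I**2))/4 = 4 + I*(10 + 2*I**2)/4)
(v(13) + K(7))*(-123) = ((-4 + 2*13) + (4 + (1/2)*7**3 + (5/2)*7))*(-123) = ((-4 + 26) + (4 + (1/2)*343 + 35/2))*(-123) = (22 + (4 + 343/2 + 35/2))*(-123) = (22 + 193)*(-123) = 215*(-123) = -26445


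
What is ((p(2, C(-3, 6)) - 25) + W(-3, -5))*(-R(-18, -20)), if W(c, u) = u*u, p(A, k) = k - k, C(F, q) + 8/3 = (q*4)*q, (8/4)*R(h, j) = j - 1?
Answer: 0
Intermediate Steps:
R(h, j) = -1/2 + j/2 (R(h, j) = (j - 1)/2 = (-1 + j)/2 = -1/2 + j/2)
C(F, q) = -8/3 + 4*q**2 (C(F, q) = -8/3 + (q*4)*q = -8/3 + (4*q)*q = -8/3 + 4*q**2)
p(A, k) = 0
W(c, u) = u**2
((p(2, C(-3, 6)) - 25) + W(-3, -5))*(-R(-18, -20)) = ((0 - 25) + (-5)**2)*(-(-1/2 + (1/2)*(-20))) = (-25 + 25)*(-(-1/2 - 10)) = 0*(-1*(-21/2)) = 0*(21/2) = 0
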